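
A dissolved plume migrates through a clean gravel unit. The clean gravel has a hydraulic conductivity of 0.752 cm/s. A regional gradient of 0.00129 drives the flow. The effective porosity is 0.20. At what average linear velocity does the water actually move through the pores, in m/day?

4.19

Convert K: 0.752 cm/s × 864 = 649.7 m/day.
Hydraulic gradient i = 0.00129.
Darcy flux q = K · i = 649.7 × 0.001290 = 0.8381 m/day.
Seepage velocity v = q / n_e = 0.8381 / 0.20 = 4.191 m/day.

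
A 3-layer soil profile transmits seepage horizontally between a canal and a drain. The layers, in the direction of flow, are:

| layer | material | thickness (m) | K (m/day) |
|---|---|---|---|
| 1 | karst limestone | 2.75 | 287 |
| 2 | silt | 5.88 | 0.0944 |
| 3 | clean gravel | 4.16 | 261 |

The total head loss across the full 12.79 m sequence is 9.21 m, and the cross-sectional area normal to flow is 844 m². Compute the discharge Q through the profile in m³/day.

125

Flow is perpendicular to layering, so the layers act in series and the equivalent K is the thickness-weighted harmonic mean.
Total thickness L = 2.75 + 5.88 + 4.16 = 12.79 m.
Σ(b_i/K_i) = 2.75/287 + 5.88/0.0944 + 4.16/261 = 62.31 d.
K_eq = L / Σ(b_i/K_i) = 12.79 / 62.31 = 0.2053 m/day.
Q = K_eq · A · (Δh/L) = 0.2053 × 844 × (9.21/12.79) = 124.7 m³/day.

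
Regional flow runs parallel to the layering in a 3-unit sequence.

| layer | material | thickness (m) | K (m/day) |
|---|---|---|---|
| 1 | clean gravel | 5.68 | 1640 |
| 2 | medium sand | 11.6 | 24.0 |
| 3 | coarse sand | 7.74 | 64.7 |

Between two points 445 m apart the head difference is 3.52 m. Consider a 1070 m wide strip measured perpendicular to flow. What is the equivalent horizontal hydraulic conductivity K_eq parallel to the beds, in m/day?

403

Flow is parallel to layering, so each bed carries its own Darcy discharge and the transmissivities add.
Σ(K_i·b_i) = 1640×5.68 + 24.0×11.6 + 64.7×7.74 = 10094 m²/day.
Total thickness b = 25.02 m, so K_eq = Σ(K_i·b_i)/b = 403.5 m/day.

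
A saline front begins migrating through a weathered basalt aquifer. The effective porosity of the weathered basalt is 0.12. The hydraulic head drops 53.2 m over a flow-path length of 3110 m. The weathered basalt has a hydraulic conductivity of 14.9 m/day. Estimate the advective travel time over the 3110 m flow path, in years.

Hydraulic gradient i = Δh / L = 53.2 / 3110 = 0.01711.
Darcy flux q = K · i = 14.90 × 0.01711 = 0.2549 m/day.
Seepage velocity v = q / n_e = 0.2549 / 0.12 = 2.124 m/day.
Travel time t = L / v = 3110 / 2.124 = 1464 days = 4.009 years.

4.01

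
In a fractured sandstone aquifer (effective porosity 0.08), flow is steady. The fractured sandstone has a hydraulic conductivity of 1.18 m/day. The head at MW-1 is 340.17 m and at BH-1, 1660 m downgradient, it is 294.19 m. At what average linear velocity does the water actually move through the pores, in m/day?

Hydraulic gradient i = (340.17 − 294.19) / 1660 = 45.98 / 1660 = 0.02770.
Darcy flux q = K · i = 1.180 × 0.02770 = 0.03268 m/day.
Seepage velocity v = q / n_e = 0.03268 / 0.08 = 0.4086 m/day.

0.409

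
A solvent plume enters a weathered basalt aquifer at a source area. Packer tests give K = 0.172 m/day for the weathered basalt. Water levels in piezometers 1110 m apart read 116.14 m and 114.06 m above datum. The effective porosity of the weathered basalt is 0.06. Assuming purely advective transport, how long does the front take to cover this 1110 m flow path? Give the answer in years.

566

Hydraulic gradient i = (116.14 − 114.06) / 1110 = 2.08 / 1110 = 0.001874.
Darcy flux q = K · i = 0.1720 × 0.001874 = 0.0003223 m/day.
Seepage velocity v = q / n_e = 0.0003223 / 0.06 = 0.005372 m/day.
Travel time t = L / v = 1110 / 0.005372 = 2.066e+05 days = 565.7 years.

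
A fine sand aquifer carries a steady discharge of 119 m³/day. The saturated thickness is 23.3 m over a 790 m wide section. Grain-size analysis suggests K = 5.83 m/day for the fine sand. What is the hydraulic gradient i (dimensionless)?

0.00111

Cross-sectional area A = 790 × 23.3 = 18407 m².
From Q = K·A·i, i = Q / (K·A) = 119 / (5.830 × 18407) = 0.001109.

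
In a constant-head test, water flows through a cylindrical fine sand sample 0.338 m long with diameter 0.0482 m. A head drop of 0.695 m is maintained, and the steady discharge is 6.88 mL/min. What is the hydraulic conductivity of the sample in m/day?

Cross-sectional area A = π·(d/2)² = π × (0.0482/2)² = 0.001825 m².
Convert discharge: 6.88 mL/min = 1.147e-07 m³/s.
Darcy's law rearranged: K = Q·L / (A·Δh) = 1.147e-07 × 0.338 / (0.001825 × 0.695) = 3.056e-05 m/s = 2.641 m/day.

2.64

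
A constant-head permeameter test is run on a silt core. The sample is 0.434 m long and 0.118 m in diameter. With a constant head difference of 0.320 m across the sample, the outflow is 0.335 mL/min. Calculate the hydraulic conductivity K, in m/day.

0.0598

Cross-sectional area A = π·(d/2)² = π × (0.118/2)² = 0.01094 m².
Convert discharge: 0.335 mL/min = 5.583e-09 m³/s.
Darcy's law rearranged: K = Q·L / (A·Δh) = 5.583e-09 × 0.434 / (0.01094 × 0.320) = 6.924e-07 m/s = 0.05983 m/day.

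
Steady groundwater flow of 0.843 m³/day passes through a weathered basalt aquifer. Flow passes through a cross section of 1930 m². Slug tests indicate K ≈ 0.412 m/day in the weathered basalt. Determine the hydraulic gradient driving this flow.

From Q = K·A·i, i = Q / (K·A) = 0.843 / (0.4120 × 1930) = 0.001060.

0.00106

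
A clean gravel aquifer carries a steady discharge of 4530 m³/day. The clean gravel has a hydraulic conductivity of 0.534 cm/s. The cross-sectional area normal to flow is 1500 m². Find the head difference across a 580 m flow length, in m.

3.80

Convert K: 0.534 cm/s × 864 = 461.4 m/day.
From Q = K·A·i, i = Q / (K·A) = 4530 / (461.4 × 1500) = 0.006546.
Head loss Δh = i · L = 0.006546 × 580 = 3.796 m.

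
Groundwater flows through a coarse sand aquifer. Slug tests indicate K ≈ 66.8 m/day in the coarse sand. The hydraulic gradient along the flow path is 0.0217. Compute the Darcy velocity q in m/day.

1.45

Hydraulic gradient i = 0.0217.
Specific discharge q = K · i = 66.80 × 0.02170 = 1.450 m/day.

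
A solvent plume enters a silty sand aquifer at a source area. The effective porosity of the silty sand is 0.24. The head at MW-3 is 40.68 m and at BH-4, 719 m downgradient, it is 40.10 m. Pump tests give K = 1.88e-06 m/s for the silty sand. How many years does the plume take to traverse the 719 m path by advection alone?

Convert K: 1.88e-06 m/s × 86400 = 0.1624 m/day.
Hydraulic gradient i = (40.68 − 40.10) / 719 = 0.58 / 719 = 0.0008067.
Darcy flux q = K · i = 0.1624 × 0.0008067 = 0.0001310 m/day.
Seepage velocity v = q / n_e = 0.0001310 / 0.24 = 0.0005460 m/day.
Travel time t = L / v = 719 / 0.0005460 = 1.317e+06 days = 3606 years.

3610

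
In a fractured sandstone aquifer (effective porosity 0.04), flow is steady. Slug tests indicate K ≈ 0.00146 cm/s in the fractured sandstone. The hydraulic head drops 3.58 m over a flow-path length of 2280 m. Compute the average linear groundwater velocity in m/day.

0.0495

Convert K: 0.00146 cm/s × 864 = 1.261 m/day.
Hydraulic gradient i = Δh / L = 3.58 / 2280 = 0.001570.
Darcy flux q = K · i = 1.261 × 0.001570 = 0.001981 m/day.
Seepage velocity v = q / n_e = 0.001981 / 0.04 = 0.04952 m/day.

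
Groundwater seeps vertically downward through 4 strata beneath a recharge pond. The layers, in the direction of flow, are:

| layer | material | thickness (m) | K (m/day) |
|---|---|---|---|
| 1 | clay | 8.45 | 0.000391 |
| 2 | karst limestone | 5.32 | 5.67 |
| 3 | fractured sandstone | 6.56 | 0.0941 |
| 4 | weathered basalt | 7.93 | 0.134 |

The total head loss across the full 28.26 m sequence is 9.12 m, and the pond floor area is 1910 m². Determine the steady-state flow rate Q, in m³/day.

0.801

Flow is perpendicular to layering, so the layers act in series and the equivalent K is the thickness-weighted harmonic mean.
Total thickness L = 8.45 + 5.32 + 6.56 + 7.93 = 28.26 m.
Σ(b_i/K_i) = 8.45/0.000391 + 5.32/5.67 + 6.56/0.0941 + 7.93/0.134 = 21741 d.
K_eq = L / Σ(b_i/K_i) = 28.26 / 21741 = 0.001300 m/day.
Q = K_eq · A · (Δh/L) = 0.001300 × 1910 × (9.12/28.26) = 0.8012 m³/day.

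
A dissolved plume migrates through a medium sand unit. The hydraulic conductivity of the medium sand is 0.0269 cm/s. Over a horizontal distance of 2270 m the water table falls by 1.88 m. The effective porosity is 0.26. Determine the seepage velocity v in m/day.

0.0740

Convert K: 0.0269 cm/s × 864 = 23.24 m/day.
Hydraulic gradient i = Δh / L = 1.88 / 2270 = 0.0008282.
Darcy flux q = K · i = 23.24 × 0.0008282 = 0.01925 m/day.
Seepage velocity v = q / n_e = 0.01925 / 0.26 = 0.07403 m/day.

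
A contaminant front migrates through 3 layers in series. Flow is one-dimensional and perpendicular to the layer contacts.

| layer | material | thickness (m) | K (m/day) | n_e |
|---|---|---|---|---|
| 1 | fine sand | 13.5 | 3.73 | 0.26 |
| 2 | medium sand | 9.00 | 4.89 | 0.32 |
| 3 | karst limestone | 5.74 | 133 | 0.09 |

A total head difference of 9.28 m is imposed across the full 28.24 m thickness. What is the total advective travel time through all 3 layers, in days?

4.10

With flow normal to the layers, continuity requires the same specific discharge q through every layer.
Σ(b_i/K_i) = 13.5/3.73 + 9.00/4.89 + 5.74/133 = 5.503 d.
q = Δh / Σ(b_i/K_i) = 9.28 / 5.503 = 1.686 m/day.
In each layer the seepage velocity is v_i = q/n_i, so the layer transit time is t_i = b_i·n_i / q:
  layer 1 (fine sand): t_1 = 13.5 × 0.26 / 1.686 = 2.081 d
  layer 2 (medium sand): t_2 = 9.00 × 0.32 / 1.686 = 1.708 d
  layer 3 (karst limestone): t_3 = 5.74 × 0.09 / 1.686 = 0.3063 d
Total t = Σ t_i = 4.096 days.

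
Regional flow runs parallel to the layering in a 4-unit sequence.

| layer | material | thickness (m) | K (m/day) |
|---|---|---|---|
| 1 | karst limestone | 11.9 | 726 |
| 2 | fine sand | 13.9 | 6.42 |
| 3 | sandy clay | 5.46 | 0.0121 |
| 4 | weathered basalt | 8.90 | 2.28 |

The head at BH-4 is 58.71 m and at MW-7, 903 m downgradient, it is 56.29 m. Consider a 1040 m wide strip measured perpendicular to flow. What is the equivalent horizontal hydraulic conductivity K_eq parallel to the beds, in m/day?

Flow is parallel to layering, so each bed carries its own Darcy discharge and the transmissivities add.
Σ(K_i·b_i) = 726×11.9 + 6.42×13.9 + 0.0121×5.46 + 2.28×8.90 = 8749 m²/day.
Total thickness b = 40.16 m, so K_eq = Σ(K_i·b_i)/b = 217.9 m/day.

218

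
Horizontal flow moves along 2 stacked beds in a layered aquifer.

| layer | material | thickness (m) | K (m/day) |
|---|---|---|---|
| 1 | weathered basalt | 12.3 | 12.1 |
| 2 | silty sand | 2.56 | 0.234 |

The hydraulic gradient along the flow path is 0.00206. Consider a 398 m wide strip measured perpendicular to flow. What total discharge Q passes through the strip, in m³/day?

123

Flow is parallel to layering, so each bed carries its own Darcy discharge and the transmissivities add.
Σ(K_i·b_i) = 12.1×12.3 + 0.234×2.56 = 149.4 m²/day.
Hydraulic gradient i = 0.00206.
Q = Σ(K_i·b_i) · W · i = 149.4 × 398 × 0.002060 = 122.5 m³/day.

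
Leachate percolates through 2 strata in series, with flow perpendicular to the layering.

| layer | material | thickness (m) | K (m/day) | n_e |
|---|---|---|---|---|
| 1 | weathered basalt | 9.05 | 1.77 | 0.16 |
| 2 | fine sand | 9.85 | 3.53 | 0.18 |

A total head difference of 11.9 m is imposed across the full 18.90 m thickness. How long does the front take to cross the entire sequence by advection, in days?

With flow normal to the layers, continuity requires the same specific discharge q through every layer.
Σ(b_i/K_i) = 9.05/1.77 + 9.85/3.53 = 7.903 d.
q = Δh / Σ(b_i/K_i) = 11.9 / 7.903 = 1.506 m/day.
In each layer the seepage velocity is v_i = q/n_i, so the layer transit time is t_i = b_i·n_i / q:
  layer 1 (weathered basalt): t_1 = 9.05 × 0.16 / 1.506 = 0.9617 d
  layer 2 (fine sand): t_2 = 9.85 × 0.18 / 1.506 = 1.178 d
Total t = Σ t_i = 2.139 days.

2.14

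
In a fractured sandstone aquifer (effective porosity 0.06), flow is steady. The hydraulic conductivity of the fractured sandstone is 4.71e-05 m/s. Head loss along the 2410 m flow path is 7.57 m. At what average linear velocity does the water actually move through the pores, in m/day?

0.213

Convert K: 4.71e-05 m/s × 86400 = 4.069 m/day.
Hydraulic gradient i = Δh / L = 7.57 / 2410 = 0.003141.
Darcy flux q = K · i = 4.069 × 0.003141 = 0.01278 m/day.
Seepage velocity v = q / n_e = 0.01278 / 0.06 = 0.2130 m/day.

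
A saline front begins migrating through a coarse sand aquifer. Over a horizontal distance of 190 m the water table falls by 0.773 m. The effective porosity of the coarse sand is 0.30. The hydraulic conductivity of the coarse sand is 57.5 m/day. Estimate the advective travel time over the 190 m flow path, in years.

0.667

Hydraulic gradient i = Δh / L = 0.773 / 190 = 0.004068.
Darcy flux q = K · i = 57.50 × 0.004068 = 0.2339 m/day.
Seepage velocity v = q / n_e = 0.2339 / 0.30 = 0.7798 m/day.
Travel time t = L / v = 190 / 0.7798 = 243.7 days = 0.6671 years.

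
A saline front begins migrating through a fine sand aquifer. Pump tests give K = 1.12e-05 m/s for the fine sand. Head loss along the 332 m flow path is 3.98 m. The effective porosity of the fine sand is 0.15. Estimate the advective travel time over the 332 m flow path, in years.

Convert K: 1.12e-05 m/s × 86400 = 0.9677 m/day.
Hydraulic gradient i = Δh / L = 3.98 / 332 = 0.01199.
Darcy flux q = K · i = 0.9677 × 0.01199 = 0.01160 m/day.
Seepage velocity v = q / n_e = 0.01160 / 0.15 = 0.07734 m/day.
Travel time t = L / v = 332 / 0.07734 = 4293 days = 11.75 years.

11.8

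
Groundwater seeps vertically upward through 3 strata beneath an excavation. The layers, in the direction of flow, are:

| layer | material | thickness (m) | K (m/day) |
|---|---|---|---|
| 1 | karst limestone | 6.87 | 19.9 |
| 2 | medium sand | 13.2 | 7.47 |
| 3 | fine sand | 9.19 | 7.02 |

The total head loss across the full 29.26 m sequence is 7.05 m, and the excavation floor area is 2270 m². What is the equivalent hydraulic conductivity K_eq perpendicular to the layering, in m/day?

Flow is perpendicular to layering, so the layers act in series and the equivalent K is the thickness-weighted harmonic mean.
Total thickness L = 6.87 + 13.2 + 9.19 = 29.26 m.
Σ(b_i/K_i) = 6.87/19.9 + 13.2/7.47 + 9.19/7.02 = 3.421 d.
K_eq = L / Σ(b_i/K_i) = 29.26 / 3.421 = 8.552 m/day.

8.55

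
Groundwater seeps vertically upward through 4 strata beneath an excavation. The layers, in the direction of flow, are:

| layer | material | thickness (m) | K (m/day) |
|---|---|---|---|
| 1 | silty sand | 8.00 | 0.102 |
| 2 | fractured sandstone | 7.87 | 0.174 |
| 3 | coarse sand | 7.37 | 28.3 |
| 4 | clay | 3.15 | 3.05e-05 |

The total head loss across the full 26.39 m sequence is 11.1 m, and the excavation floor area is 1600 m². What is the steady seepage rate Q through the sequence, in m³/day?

Flow is perpendicular to layering, so the layers act in series and the equivalent K is the thickness-weighted harmonic mean.
Total thickness L = 8.00 + 7.87 + 7.37 + 3.15 = 26.39 m.
Σ(b_i/K_i) = 8.00/0.102 + 7.87/0.174 + 7.37/28.3 + 3.15/3.05e-05 = 1.034e+05 d.
K_eq = L / Σ(b_i/K_i) = 26.39 / 1.034e+05 = 0.0002552 m/day.
Q = K_eq · A · (Δh/L) = 0.0002552 × 1600 × (11.1/26.39) = 0.1718 m³/day.

0.172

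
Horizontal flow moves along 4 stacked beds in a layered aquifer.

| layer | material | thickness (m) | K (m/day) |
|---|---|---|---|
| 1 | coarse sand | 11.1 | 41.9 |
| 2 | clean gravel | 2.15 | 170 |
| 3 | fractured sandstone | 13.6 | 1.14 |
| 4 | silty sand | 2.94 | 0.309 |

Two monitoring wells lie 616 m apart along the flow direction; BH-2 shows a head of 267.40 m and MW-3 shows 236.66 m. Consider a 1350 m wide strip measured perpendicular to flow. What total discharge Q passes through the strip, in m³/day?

Flow is parallel to layering, so each bed carries its own Darcy discharge and the transmissivities add.
Σ(K_i·b_i) = 41.9×11.1 + 170×2.15 + 1.14×13.6 + 0.309×2.94 = 847.0 m²/day.
Hydraulic gradient i = (267.40 − 236.66) / 616 = 30.74 / 616 = 0.04990.
Q = Σ(K_i·b_i) · W · i = 847.0 × 1350 × 0.04990 = 57061 m³/day.

57100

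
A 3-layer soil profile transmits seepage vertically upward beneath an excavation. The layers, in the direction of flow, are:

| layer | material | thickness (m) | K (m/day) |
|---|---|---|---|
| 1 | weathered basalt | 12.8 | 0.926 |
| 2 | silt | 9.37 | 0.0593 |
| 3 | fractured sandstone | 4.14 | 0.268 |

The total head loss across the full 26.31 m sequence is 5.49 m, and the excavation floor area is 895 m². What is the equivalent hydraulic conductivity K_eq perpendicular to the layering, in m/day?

0.140

Flow is perpendicular to layering, so the layers act in series and the equivalent K is the thickness-weighted harmonic mean.
Total thickness L = 12.8 + 9.37 + 4.14 = 26.31 m.
Σ(b_i/K_i) = 12.8/0.926 + 9.37/0.0593 + 4.14/0.268 = 187.3 d.
K_eq = L / Σ(b_i/K_i) = 26.31 / 187.3 = 0.1405 m/day.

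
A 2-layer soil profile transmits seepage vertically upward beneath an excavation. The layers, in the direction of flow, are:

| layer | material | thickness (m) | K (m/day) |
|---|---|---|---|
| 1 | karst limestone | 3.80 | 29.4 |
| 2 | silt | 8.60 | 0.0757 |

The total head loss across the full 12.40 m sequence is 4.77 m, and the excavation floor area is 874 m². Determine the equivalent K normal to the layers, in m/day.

0.109

Flow is perpendicular to layering, so the layers act in series and the equivalent K is the thickness-weighted harmonic mean.
Total thickness L = 3.80 + 8.60 = 12.40 m.
Σ(b_i/K_i) = 3.80/29.4 + 8.60/0.0757 = 113.7 d.
K_eq = L / Σ(b_i/K_i) = 12.40 / 113.7 = 0.1090 m/day.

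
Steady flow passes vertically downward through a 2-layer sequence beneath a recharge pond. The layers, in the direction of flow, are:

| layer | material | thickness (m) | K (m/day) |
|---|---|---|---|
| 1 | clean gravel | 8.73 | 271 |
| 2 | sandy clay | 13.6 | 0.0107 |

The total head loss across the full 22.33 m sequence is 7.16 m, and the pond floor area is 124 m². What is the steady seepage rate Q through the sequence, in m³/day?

Flow is perpendicular to layering, so the layers act in series and the equivalent K is the thickness-weighted harmonic mean.
Total thickness L = 8.73 + 13.6 = 22.33 m.
Σ(b_i/K_i) = 8.73/271 + 13.6/0.0107 = 1271 d.
K_eq = L / Σ(b_i/K_i) = 22.33 / 1271 = 0.01757 m/day.
Q = K_eq · A · (Δh/L) = 0.01757 × 124 × (7.16/22.33) = 0.6985 m³/day.

0.699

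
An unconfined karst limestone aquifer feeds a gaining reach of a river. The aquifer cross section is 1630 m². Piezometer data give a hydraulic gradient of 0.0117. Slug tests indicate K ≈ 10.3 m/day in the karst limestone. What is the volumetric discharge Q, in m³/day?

196

Hydraulic gradient i = 0.0117.
Darcy's law: Q = K · A · i = 10.30 × 1630 × 0.01170 = 196.4 m³/day.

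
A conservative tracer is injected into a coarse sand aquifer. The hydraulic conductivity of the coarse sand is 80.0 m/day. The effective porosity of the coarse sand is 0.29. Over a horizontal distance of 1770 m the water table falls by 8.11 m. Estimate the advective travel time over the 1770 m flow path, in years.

3.83

Hydraulic gradient i = Δh / L = 8.11 / 1770 = 0.004582.
Darcy flux q = K · i = 80.00 × 0.004582 = 0.3666 m/day.
Seepage velocity v = q / n_e = 0.3666 / 0.29 = 1.264 m/day.
Travel time t = L / v = 1770 / 1.264 = 1400 days = 3.834 years.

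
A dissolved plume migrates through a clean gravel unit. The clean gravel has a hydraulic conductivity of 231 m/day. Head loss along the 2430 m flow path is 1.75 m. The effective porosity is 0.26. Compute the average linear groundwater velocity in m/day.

0.640

Hydraulic gradient i = Δh / L = 1.75 / 2430 = 0.0007202.
Darcy flux q = K · i = 231.0 × 0.0007202 = 0.1664 m/day.
Seepage velocity v = q / n_e = 0.1664 / 0.26 = 0.6398 m/day.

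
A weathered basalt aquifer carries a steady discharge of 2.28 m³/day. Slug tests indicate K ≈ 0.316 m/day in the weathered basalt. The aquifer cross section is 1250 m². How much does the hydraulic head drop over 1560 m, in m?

9.00

From Q = K·A·i, i = Q / (K·A) = 2.28 / (0.3160 × 1250) = 0.005772.
Head loss Δh = i · L = 0.005772 × 1560 = 9.005 m.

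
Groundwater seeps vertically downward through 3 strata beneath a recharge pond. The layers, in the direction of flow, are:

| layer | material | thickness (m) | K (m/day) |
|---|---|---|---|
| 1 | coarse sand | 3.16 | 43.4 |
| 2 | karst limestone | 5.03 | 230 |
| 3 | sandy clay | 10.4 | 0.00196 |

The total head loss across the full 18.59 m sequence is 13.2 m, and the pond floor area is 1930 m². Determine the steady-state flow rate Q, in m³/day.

4.80

Flow is perpendicular to layering, so the layers act in series and the equivalent K is the thickness-weighted harmonic mean.
Total thickness L = 3.16 + 5.03 + 10.4 = 18.59 m.
Σ(b_i/K_i) = 3.16/43.4 + 5.03/230 + 10.4/0.00196 = 5306 d.
K_eq = L / Σ(b_i/K_i) = 18.59 / 5306 = 0.003503 m/day.
Q = K_eq · A · (Δh/L) = 0.003503 × 1930 × (13.2/18.59) = 4.801 m³/day.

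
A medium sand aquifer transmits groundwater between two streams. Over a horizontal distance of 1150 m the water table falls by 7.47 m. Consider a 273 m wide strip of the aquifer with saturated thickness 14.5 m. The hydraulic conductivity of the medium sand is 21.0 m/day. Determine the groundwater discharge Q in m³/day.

540

Cross-sectional area A = 273 × 14.5 = 3958 m².
Hydraulic gradient i = Δh / L = 7.47 / 1150 = 0.006496.
Darcy's law: Q = K · A · i = 21.00 × 3958 × 0.006496 = 540.0 m³/day.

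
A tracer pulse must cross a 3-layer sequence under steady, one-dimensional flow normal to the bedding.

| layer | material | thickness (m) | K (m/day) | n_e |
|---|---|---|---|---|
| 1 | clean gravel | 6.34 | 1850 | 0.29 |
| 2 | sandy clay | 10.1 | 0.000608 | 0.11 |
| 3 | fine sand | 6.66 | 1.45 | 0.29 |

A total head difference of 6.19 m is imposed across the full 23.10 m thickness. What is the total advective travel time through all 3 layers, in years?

With flow normal to the layers, continuity requires the same specific discharge q through every layer.
Σ(b_i/K_i) = 6.34/1850 + 10.1/0.000608 + 6.66/1.45 = 16616 d.
q = Δh / Σ(b_i/K_i) = 6.19 / 16616 = 0.0003725 m/day.
In each layer the seepage velocity is v_i = q/n_i, so the layer transit time is t_i = b_i·n_i / q:
  layer 1 (clean gravel): t_1 = 6.34 × 0.29 / 0.0003725 = 4936 d
  layer 2 (sandy clay): t_2 = 10.1 × 0.11 / 0.0003725 = 2982 d
  layer 3 (fine sand): t_3 = 6.66 × 0.29 / 0.0003725 = 5185 d
Total t = Σ t_i = 13103 days = 35.87 years.

35.9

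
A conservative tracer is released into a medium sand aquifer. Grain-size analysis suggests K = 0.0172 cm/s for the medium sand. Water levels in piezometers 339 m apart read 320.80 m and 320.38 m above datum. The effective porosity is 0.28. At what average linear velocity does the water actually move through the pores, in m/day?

Convert K: 0.0172 cm/s × 864 = 14.86 m/day.
Hydraulic gradient i = (320.80 − 320.38) / 339 = 0.42 / 339 = 0.001239.
Darcy flux q = K · i = 14.86 × 0.001239 = 0.01841 m/day.
Seepage velocity v = q / n_e = 0.01841 / 0.28 = 0.06576 m/day.

0.0658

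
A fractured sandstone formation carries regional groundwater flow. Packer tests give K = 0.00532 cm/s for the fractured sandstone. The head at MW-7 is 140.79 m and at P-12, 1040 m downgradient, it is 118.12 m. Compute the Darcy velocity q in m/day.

Convert K: 0.00532 cm/s × 864 = 4.596 m/day.
Hydraulic gradient i = (140.79 − 118.12) / 1040 = 22.67 / 1040 = 0.02180.
Specific discharge q = K · i = 4.596 × 0.02180 = 0.1002 m/day.

0.100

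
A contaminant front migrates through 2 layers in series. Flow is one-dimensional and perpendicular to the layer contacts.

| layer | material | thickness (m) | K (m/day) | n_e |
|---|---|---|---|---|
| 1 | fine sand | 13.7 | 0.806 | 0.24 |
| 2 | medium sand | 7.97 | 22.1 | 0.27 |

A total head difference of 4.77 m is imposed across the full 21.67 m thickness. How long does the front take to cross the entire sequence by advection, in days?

19.8

With flow normal to the layers, continuity requires the same specific discharge q through every layer.
Σ(b_i/K_i) = 13.7/0.806 + 7.97/22.1 = 17.36 d.
q = Δh / Σ(b_i/K_i) = 4.77 / 17.36 = 0.2748 m/day.
In each layer the seepage velocity is v_i = q/n_i, so the layer transit time is t_i = b_i·n_i / q:
  layer 1 (fine sand): t_1 = 13.7 × 0.24 / 0.2748 = 11.97 d
  layer 2 (medium sand): t_2 = 7.97 × 0.27 / 0.2748 = 7.831 d
Total t = Σ t_i = 19.80 days.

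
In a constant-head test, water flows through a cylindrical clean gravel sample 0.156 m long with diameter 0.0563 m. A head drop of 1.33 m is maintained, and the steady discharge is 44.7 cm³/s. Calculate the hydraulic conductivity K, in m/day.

Cross-sectional area A = π·(d/2)² = π × (0.0563/2)² = 0.002489 m².
Convert discharge: 44.7 cm³/s = 4.470e-05 m³/s.
Darcy's law rearranged: K = Q·L / (A·Δh) = 4.470e-05 × 0.156 / (0.002489 × 1.33) = 0.002106 m/s = 182.0 m/day.

182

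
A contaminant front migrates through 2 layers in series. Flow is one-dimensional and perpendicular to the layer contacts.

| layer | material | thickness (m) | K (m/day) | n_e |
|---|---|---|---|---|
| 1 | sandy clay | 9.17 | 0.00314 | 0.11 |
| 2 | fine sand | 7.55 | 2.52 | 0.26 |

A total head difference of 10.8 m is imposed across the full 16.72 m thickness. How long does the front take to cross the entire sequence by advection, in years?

2.20

With flow normal to the layers, continuity requires the same specific discharge q through every layer.
Σ(b_i/K_i) = 9.17/0.00314 + 7.55/2.52 = 2923 d.
q = Δh / Σ(b_i/K_i) = 10.8 / 2923 = 0.003694 m/day.
In each layer the seepage velocity is v_i = q/n_i, so the layer transit time is t_i = b_i·n_i / q:
  layer 1 (sandy clay): t_1 = 9.17 × 0.11 / 0.003694 = 273.0 d
  layer 2 (fine sand): t_2 = 7.55 × 0.26 / 0.003694 = 531.4 d
Total t = Σ t_i = 804.4 days = 2.202 years.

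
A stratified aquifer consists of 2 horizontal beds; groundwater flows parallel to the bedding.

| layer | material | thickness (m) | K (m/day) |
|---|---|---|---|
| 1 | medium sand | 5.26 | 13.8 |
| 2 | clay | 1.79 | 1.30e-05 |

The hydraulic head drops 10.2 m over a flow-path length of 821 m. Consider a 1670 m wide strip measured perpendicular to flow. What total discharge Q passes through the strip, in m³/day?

1510

Flow is parallel to layering, so each bed carries its own Darcy discharge and the transmissivities add.
Σ(K_i·b_i) = 13.8×5.26 + 1.30e-05×1.79 = 72.59 m²/day.
Hydraulic gradient i = Δh / L = 10.2 / 821 = 0.01242.
Q = Σ(K_i·b_i) · W · i = 72.59 × 1670 × 0.01242 = 1506 m³/day.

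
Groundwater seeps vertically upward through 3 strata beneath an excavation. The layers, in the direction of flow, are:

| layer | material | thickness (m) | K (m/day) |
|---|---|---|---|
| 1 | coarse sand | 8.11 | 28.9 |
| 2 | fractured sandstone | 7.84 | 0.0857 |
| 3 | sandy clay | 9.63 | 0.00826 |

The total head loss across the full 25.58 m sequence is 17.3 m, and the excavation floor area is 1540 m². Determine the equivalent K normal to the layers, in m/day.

0.0203

Flow is perpendicular to layering, so the layers act in series and the equivalent K is the thickness-weighted harmonic mean.
Total thickness L = 8.11 + 7.84 + 9.63 = 25.58 m.
Σ(b_i/K_i) = 8.11/28.9 + 7.84/0.0857 + 9.63/0.00826 = 1258 d.
K_eq = L / Σ(b_i/K_i) = 25.58 / 1258 = 0.02034 m/day.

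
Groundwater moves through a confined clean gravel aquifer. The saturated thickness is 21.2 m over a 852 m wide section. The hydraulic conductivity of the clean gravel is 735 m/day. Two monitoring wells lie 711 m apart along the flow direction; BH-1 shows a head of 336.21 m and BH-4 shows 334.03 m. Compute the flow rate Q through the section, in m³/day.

Cross-sectional area A = 852 × 21.2 = 18062 m².
Hydraulic gradient i = (336.21 − 334.03) / 711 = 2.18 / 711 = 0.003066.
Darcy's law: Q = K · A · i = 735.0 × 18062 × 0.003066 = 40705 m³/day.

40700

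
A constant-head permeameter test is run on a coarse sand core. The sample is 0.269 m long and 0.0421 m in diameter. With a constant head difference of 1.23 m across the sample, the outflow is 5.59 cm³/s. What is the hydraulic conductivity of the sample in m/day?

Cross-sectional area A = π·(d/2)² = π × (0.0421/2)² = 0.001392 m².
Convert discharge: 5.59 cm³/s = 5.590e-06 m³/s.
Darcy's law rearranged: K = Q·L / (A·Δh) = 5.590e-06 × 0.269 / (0.001392 × 1.23) = 0.0008782 m/s = 75.88 m/day.

75.9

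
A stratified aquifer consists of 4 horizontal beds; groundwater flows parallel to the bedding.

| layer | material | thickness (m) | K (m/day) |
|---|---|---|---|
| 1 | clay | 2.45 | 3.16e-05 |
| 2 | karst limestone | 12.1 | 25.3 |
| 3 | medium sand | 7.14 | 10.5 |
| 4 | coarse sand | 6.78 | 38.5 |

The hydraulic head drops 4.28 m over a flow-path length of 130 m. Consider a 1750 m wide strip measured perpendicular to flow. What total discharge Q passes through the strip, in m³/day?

37000

Flow is parallel to layering, so each bed carries its own Darcy discharge and the transmissivities add.
Σ(K_i·b_i) = 3.16e-05×2.45 + 25.3×12.1 + 10.5×7.14 + 38.5×6.78 = 642.1 m²/day.
Hydraulic gradient i = Δh / L = 4.28 / 130 = 0.03292.
Q = Σ(K_i·b_i) · W · i = 642.1 × 1750 × 0.03292 = 36997 m³/day.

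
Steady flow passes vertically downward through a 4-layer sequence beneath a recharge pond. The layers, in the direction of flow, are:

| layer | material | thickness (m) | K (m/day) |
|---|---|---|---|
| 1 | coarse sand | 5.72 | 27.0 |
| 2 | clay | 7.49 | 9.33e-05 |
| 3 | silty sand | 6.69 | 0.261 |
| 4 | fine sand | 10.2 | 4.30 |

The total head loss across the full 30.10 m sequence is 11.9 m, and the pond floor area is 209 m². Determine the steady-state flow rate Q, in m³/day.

Flow is perpendicular to layering, so the layers act in series and the equivalent K is the thickness-weighted harmonic mean.
Total thickness L = 5.72 + 7.49 + 6.69 + 10.2 = 30.10 m.
Σ(b_i/K_i) = 5.72/27.0 + 7.49/9.33e-05 + 6.69/0.261 + 10.2/4.30 = 80307 d.
K_eq = L / Σ(b_i/K_i) = 30.10 / 80307 = 0.0003748 m/day.
Q = K_eq · A · (Δh/L) = 0.0003748 × 209 × (11.9/30.10) = 0.03097 m³/day.

0.0310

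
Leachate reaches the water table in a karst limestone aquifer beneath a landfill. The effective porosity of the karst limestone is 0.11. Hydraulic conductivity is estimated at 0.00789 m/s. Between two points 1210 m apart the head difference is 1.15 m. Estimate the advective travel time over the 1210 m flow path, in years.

0.562

Convert K: 0.00789 m/s × 86400 = 681.7 m/day.
Hydraulic gradient i = Δh / L = 1.15 / 1210 = 0.0009504.
Darcy flux q = K · i = 681.7 × 0.0009504 = 0.6479 m/day.
Seepage velocity v = q / n_e = 0.6479 / 0.11 = 5.890 m/day.
Travel time t = L / v = 1210 / 5.890 = 205.4 days = 0.5625 years.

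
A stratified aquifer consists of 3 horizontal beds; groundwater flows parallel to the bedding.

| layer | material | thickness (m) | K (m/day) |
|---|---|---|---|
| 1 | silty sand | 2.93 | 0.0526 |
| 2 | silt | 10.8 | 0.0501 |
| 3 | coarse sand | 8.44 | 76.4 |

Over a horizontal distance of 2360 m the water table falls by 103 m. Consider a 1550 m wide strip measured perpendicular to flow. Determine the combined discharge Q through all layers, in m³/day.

Flow is parallel to layering, so each bed carries its own Darcy discharge and the transmissivities add.
Σ(K_i·b_i) = 0.0526×2.93 + 0.0501×10.8 + 76.4×8.44 = 645.5 m²/day.
Hydraulic gradient i = Δh / L = 103 / 2360 = 0.04364.
Q = Σ(K_i·b_i) · W · i = 645.5 × 1550 × 0.04364 = 43668 m³/day.

43700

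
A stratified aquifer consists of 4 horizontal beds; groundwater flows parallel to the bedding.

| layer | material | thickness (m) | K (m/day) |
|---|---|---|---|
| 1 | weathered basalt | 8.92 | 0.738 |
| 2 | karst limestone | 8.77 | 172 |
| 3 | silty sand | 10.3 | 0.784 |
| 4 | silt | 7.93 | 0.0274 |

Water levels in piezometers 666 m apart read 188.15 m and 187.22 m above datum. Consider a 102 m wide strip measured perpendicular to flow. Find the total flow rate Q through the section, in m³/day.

217

Flow is parallel to layering, so each bed carries its own Darcy discharge and the transmissivities add.
Σ(K_i·b_i) = 0.738×8.92 + 172×8.77 + 0.784×10.3 + 0.0274×7.93 = 1523 m²/day.
Hydraulic gradient i = (188.15 − 187.22) / 666 = 0.93 / 666 = 0.001396.
Q = Σ(K_i·b_i) · W · i = 1523 × 102 × 0.001396 = 217.0 m³/day.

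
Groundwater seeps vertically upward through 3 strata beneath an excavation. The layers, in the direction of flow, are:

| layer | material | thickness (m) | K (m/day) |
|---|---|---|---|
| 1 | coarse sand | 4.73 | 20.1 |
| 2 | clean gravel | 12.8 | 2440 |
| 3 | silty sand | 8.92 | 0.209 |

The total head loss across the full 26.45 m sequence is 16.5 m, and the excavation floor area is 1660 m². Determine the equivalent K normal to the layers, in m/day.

0.616

Flow is perpendicular to layering, so the layers act in series and the equivalent K is the thickness-weighted harmonic mean.
Total thickness L = 4.73 + 12.8 + 8.92 = 26.45 m.
Σ(b_i/K_i) = 4.73/20.1 + 12.8/2440 + 8.92/0.209 = 42.92 d.
K_eq = L / Σ(b_i/K_i) = 26.45 / 42.92 = 0.6163 m/day.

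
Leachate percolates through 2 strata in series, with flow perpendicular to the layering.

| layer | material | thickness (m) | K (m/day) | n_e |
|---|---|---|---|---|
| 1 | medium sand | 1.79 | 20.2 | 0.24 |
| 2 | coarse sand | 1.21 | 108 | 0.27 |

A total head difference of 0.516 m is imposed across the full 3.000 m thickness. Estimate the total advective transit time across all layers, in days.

With flow normal to the layers, continuity requires the same specific discharge q through every layer.
Σ(b_i/K_i) = 1.79/20.2 + 1.21/108 = 0.09982 d.
q = Δh / Σ(b_i/K_i) = 0.516 / 0.09982 = 5.169 m/day.
In each layer the seepage velocity is v_i = q/n_i, so the layer transit time is t_i = b_i·n_i / q:
  layer 1 (medium sand): t_1 = 1.79 × 0.24 / 5.169 = 0.08310 d
  layer 2 (coarse sand): t_2 = 1.21 × 0.27 / 5.169 = 0.06320 d
Total t = Σ t_i = 0.1463 days.

0.146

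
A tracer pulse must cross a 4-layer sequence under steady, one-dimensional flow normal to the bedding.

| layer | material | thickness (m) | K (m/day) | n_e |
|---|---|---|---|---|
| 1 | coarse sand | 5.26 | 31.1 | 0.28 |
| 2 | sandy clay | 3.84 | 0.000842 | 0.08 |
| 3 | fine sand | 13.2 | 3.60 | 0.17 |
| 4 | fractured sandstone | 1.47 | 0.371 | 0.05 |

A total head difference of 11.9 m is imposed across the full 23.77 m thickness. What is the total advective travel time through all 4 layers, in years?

With flow normal to the layers, continuity requires the same specific discharge q through every layer.
Σ(b_i/K_i) = 5.26/31.1 + 3.84/0.000842 + 13.2/3.60 + 1.47/0.371 = 4568 d.
q = Δh / Σ(b_i/K_i) = 11.9 / 4568 = 0.002605 m/day.
In each layer the seepage velocity is v_i = q/n_i, so the layer transit time is t_i = b_i·n_i / q:
  layer 1 (coarse sand): t_1 = 5.26 × 0.28 / 0.002605 = 565.4 d
  layer 2 (sandy clay): t_2 = 3.84 × 0.08 / 0.002605 = 117.9 d
  layer 3 (fine sand): t_3 = 13.2 × 0.17 / 0.002605 = 861.5 d
  layer 4 (fractured sandstone): t_4 = 1.47 × 0.05 / 0.002605 = 28.22 d
Total t = Σ t_i = 1573 days = 4.307 years.

4.31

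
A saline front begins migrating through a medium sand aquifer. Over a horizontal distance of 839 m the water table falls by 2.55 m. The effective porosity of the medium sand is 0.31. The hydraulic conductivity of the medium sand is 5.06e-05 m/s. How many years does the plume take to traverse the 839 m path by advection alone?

53.6

Convert K: 5.06e-05 m/s × 86400 = 4.372 m/day.
Hydraulic gradient i = Δh / L = 2.55 / 839 = 0.003039.
Darcy flux q = K · i = 4.372 × 0.003039 = 0.01329 m/day.
Seepage velocity v = q / n_e = 0.01329 / 0.31 = 0.04286 m/day.
Travel time t = L / v = 839 / 0.04286 = 19574 days = 53.59 years.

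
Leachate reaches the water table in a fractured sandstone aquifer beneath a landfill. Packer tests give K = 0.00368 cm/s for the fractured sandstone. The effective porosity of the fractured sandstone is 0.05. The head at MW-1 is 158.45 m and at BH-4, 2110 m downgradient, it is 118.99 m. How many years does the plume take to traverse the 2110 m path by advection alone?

Convert K: 0.00368 cm/s × 864 = 3.180 m/day.
Hydraulic gradient i = (158.45 − 118.99) / 2110 = 39.46 / 2110 = 0.01870.
Darcy flux q = K · i = 3.180 × 0.01870 = 0.05946 m/day.
Seepage velocity v = q / n_e = 0.05946 / 0.05 = 1.189 m/day.
Travel time t = L / v = 2110 / 1.189 = 1774 days = 4.858 years.

4.86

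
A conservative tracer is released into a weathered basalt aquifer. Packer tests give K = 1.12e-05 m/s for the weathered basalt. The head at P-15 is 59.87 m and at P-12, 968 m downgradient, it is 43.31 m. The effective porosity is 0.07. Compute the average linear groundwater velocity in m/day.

Convert K: 1.12e-05 m/s × 86400 = 0.9677 m/day.
Hydraulic gradient i = (59.87 − 43.31) / 968 = 16.56 / 968 = 0.01711.
Darcy flux q = K · i = 0.9677 × 0.01711 = 0.01655 m/day.
Seepage velocity v = q / n_e = 0.01655 / 0.07 = 0.2365 m/day.

0.236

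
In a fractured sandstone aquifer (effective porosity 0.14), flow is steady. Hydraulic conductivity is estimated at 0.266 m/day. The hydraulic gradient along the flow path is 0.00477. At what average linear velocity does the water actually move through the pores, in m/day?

0.00906

Hydraulic gradient i = 0.00477.
Darcy flux q = K · i = 0.2660 × 0.004770 = 0.001269 m/day.
Seepage velocity v = q / n_e = 0.001269 / 0.14 = 0.009063 m/day.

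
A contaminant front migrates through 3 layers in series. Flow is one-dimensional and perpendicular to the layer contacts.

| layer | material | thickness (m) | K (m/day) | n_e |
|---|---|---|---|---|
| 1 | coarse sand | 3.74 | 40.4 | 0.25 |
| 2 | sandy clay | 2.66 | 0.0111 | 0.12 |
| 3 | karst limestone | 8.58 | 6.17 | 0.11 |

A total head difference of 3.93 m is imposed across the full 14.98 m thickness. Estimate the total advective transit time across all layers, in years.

0.369

With flow normal to the layers, continuity requires the same specific discharge q through every layer.
Σ(b_i/K_i) = 3.74/40.4 + 2.66/0.0111 + 8.58/6.17 = 241.1 d.
q = Δh / Σ(b_i/K_i) = 3.93 / 241.1 = 0.01630 m/day.
In each layer the seepage velocity is v_i = q/n_i, so the layer transit time is t_i = b_i·n_i / q:
  layer 1 (coarse sand): t_1 = 3.74 × 0.25 / 0.01630 = 57.37 d
  layer 2 (sandy clay): t_2 = 2.66 × 0.12 / 0.01630 = 19.58 d
  layer 3 (karst limestone): t_3 = 8.58 × 0.11 / 0.01630 = 57.91 d
Total t = Σ t_i = 134.9 days = 0.3692 years.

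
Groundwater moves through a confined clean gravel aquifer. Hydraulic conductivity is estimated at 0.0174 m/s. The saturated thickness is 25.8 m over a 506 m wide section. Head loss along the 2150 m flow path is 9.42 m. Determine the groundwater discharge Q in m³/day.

86000

Convert K: 0.0174 m/s × 86400 = 1503 m/day.
Cross-sectional area A = 506 × 25.8 = 13055 m².
Hydraulic gradient i = Δh / L = 9.42 / 2150 = 0.004381.
Darcy's law: Q = K · A · i = 1503 × 13055 × 0.004381 = 85990 m³/day.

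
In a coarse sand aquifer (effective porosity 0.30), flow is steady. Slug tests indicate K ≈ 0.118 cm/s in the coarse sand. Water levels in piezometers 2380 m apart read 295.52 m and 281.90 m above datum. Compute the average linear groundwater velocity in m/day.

Convert K: 0.118 cm/s × 864 = 102.0 m/day.
Hydraulic gradient i = (295.52 − 281.90) / 2380 = 13.62 / 2380 = 0.005723.
Darcy flux q = K · i = 102.0 × 0.005723 = 0.5834 m/day.
Seepage velocity v = q / n_e = 0.5834 / 0.30 = 1.945 m/day.

1.94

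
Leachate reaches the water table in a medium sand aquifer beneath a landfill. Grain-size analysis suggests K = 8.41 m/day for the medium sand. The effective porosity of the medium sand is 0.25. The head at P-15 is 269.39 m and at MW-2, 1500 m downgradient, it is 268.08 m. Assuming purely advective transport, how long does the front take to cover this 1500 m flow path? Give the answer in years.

Hydraulic gradient i = (269.39 − 268.08) / 1500 = 1.31 / 1500 = 0.0008733.
Darcy flux q = K · i = 8.410 × 0.0008733 = 0.007345 m/day.
Seepage velocity v = q / n_e = 0.007345 / 0.25 = 0.02938 m/day.
Travel time t = L / v = 1500 / 0.02938 = 51057 days = 139.8 years.

140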